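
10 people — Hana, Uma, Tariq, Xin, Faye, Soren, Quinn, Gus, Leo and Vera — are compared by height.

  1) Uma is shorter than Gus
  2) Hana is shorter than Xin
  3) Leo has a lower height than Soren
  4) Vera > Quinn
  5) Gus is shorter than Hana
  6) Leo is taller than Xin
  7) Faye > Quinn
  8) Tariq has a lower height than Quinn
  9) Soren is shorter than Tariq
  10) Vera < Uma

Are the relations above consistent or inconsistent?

We have Quinn < Vera stated directly, yet also Vera < Uma < Gus < Hana < Xin < Leo < Soren < Tariq < Quinn by chaining the others — so Vera < Quinn. Contradiction.

inconsistent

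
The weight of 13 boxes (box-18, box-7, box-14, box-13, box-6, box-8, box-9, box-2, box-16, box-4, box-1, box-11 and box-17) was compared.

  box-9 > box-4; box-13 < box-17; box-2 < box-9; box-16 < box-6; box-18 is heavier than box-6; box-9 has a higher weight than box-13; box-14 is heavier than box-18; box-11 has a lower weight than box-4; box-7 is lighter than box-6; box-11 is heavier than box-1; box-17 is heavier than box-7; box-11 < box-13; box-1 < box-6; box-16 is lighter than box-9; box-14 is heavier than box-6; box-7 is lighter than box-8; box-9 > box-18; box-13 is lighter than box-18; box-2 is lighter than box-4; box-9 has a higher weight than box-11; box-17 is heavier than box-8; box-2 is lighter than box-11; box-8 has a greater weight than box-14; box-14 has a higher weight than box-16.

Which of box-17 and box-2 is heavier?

box-2 < box-11 and box-11 < box-13 give box-2 < box-13.
With box-13 < box-18: box-2 < box-11 < box-13 < box-18.
With box-18 < box-14: box-2 < box-11 < box-13 < box-18 < box-14.
With box-14 < box-8: box-2 < box-11 < box-13 < box-18 < box-14 < box-8.
Then box-8 < box-17 extends the chain to box-17.
So box-2 < box-17; box-17 is the heavier of the two.

box-17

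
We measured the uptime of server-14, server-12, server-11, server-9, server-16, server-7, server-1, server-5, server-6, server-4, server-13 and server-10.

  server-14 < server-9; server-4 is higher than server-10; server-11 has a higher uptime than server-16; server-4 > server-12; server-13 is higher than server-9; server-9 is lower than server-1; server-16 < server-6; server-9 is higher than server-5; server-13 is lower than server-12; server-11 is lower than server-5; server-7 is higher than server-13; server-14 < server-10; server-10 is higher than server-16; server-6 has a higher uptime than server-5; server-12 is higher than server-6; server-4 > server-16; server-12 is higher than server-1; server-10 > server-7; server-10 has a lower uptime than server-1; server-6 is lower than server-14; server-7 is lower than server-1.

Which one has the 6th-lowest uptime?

Piecing the relations together gives one ordering: server-16 < server-11 < server-5 < server-6 < server-14 < server-9 < server-13 < server-7 < server-10 < server-1 < server-12 < server-4.
The 6th smallest is server-9.

server-9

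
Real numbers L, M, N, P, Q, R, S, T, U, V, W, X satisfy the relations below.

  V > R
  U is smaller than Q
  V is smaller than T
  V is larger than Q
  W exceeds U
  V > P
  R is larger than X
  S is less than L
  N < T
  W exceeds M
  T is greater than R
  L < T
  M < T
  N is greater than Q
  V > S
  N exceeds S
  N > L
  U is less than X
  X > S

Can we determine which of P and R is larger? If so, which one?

Following every chain through R: above R we get V, T; below R we get S, U, X.
P is not reached, and no chain runs the other way from P to R.
So the given relations leave the order of R and P undetermined.

undetermined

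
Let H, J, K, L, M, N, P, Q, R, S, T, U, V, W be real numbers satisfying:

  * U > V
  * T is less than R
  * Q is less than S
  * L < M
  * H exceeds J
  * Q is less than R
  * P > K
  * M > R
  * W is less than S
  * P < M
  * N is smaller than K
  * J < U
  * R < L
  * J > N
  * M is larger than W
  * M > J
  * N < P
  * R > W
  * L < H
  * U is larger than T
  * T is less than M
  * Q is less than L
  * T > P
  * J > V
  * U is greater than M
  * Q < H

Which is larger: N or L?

Following the relations from N: N < K < P < T < R < L.
So N < L; L is the larger of the two.

L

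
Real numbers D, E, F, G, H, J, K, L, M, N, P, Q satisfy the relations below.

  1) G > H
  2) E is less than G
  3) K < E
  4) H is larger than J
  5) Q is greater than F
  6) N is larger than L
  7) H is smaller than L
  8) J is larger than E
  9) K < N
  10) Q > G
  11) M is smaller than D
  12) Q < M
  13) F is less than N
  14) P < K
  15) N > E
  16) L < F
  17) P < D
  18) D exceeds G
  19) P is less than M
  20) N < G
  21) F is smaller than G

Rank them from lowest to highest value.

P < K < E < J < H < L < F < N < G < Q < M < D

The consecutive links are each given: P < K; K < E; E < J; J < H; H < L; L < F; F < N; N < G; G < Q; Q < M; M < D.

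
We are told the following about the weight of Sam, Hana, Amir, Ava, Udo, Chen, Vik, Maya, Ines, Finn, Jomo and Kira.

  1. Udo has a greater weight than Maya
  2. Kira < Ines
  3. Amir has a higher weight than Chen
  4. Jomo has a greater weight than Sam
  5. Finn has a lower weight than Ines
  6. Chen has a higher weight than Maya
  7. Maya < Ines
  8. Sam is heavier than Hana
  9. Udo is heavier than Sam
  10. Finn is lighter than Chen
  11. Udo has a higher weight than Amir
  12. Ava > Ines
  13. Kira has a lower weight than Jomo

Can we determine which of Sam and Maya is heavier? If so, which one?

undetermined

Following every chain through Maya: above Maya we get Chen, Ines, Amir, Ava, Udo.
Sam is not reached, and no chain runs the other way from Sam to Maya.
So the given relations leave the order of Maya and Sam undetermined.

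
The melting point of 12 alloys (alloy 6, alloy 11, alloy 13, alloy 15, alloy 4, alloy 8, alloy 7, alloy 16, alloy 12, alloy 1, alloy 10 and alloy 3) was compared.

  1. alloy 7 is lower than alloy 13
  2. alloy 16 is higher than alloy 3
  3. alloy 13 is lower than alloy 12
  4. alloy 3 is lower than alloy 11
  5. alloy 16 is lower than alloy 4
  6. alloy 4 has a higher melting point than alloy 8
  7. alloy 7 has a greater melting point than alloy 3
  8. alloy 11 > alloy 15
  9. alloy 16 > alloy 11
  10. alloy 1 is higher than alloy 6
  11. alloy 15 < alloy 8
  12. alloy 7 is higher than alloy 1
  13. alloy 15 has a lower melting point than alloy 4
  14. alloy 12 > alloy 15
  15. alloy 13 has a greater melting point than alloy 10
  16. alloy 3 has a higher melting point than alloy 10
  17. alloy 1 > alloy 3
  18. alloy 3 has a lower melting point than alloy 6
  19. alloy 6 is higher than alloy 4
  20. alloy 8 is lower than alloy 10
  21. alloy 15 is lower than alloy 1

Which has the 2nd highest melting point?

alloy 13

The consecutive relations fix a unique order: alloy 15 < alloy 8 < alloy 10 < alloy 3 < alloy 11 < alloy 16 < alloy 4 < alloy 6 < alloy 1 < alloy 7 < alloy 13 < alloy 12.
Counting 2 from the largest end gives alloy 13.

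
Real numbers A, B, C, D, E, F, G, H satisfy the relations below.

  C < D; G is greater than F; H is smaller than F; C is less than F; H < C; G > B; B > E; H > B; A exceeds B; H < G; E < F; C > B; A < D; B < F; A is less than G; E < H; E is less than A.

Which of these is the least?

B is not least since E < B; H is not least since B < H; A is not least since E < A; C is not least since H < C; F is not least since B < F; D is not least since C < D; G is not least since H < G.
Only E has nothing below it, so E is the least.

E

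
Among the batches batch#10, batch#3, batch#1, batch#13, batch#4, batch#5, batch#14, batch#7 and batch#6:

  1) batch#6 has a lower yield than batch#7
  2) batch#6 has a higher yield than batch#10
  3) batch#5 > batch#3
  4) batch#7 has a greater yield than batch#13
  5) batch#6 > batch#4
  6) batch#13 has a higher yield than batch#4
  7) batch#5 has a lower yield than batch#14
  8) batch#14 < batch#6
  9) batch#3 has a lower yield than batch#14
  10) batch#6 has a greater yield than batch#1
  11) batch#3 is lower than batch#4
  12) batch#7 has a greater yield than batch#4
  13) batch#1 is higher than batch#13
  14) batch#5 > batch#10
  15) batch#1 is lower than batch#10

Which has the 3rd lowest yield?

Piecing the relations together gives one ordering: batch#3 < batch#4 < batch#13 < batch#1 < batch#10 < batch#5 < batch#14 < batch#6 < batch#7.
The 3rd smallest is batch#13.

batch#13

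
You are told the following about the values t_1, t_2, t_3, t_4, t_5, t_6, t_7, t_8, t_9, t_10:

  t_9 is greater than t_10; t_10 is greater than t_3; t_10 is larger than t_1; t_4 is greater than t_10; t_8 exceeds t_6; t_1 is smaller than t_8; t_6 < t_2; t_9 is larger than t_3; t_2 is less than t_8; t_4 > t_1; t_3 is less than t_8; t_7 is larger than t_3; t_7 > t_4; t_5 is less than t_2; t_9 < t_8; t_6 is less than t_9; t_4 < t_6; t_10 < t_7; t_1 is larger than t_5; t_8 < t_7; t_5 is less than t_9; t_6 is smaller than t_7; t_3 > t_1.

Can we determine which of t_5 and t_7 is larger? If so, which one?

t_7

Link the given pairs in sequence: t_5 < t_1; t_1 < t_3; t_3 < t_10; t_10 < t_4; t_4 < t_6; t_6 < t_9; t_9 < t_8; t_8 < t_7.
Together: t_5 < t_1 < t_3 < t_10 < t_4 < t_6 < t_9 < t_8 < t_7.
So t_7 is larger.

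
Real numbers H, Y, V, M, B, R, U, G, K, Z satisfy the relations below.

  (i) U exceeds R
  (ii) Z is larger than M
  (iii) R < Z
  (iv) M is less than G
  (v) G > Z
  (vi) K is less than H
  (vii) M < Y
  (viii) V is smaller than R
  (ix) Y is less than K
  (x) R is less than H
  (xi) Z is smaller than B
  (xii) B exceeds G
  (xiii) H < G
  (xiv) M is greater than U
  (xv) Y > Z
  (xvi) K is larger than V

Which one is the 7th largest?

M

Chaining the given pairs: V < R < U < M < Z < Y < K < H < G < B.
Counting 7 from the largest end gives M.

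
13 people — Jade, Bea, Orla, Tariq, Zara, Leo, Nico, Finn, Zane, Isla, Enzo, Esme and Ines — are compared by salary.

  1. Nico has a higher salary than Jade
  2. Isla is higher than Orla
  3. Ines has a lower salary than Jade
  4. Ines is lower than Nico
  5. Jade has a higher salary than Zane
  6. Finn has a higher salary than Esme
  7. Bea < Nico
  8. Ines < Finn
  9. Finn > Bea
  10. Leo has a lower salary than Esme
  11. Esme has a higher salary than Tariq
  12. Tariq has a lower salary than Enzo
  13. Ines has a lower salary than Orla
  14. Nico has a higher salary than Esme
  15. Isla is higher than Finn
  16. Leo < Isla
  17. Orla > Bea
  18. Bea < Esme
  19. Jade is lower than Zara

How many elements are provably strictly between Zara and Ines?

1

The relations place Ines below Zara. An element lies strictly between them when it is forced above Ines and also forced below Zara.
Above Ines: {Orla, Finn, Jade, Isla, Nico}. Below Zara: {Zane, Jade}.
Intersection: {Jade} — 1.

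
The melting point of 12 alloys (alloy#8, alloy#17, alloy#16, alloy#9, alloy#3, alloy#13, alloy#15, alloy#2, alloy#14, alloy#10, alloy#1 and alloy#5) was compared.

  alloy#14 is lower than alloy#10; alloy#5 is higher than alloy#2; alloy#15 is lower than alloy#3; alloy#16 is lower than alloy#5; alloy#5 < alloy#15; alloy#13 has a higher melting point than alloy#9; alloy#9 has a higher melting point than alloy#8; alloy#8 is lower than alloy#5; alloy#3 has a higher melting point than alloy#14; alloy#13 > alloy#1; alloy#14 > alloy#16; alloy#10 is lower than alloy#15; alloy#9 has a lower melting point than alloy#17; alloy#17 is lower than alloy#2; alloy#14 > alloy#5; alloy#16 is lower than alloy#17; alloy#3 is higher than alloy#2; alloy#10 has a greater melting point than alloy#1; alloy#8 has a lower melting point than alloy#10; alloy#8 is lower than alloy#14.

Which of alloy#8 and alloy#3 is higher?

The relevant relations are alloy#8 < alloy#9; alloy#9 < alloy#17; alloy#17 < alloy#2; alloy#2 < alloy#5; alloy#5 < alloy#14; alloy#14 < alloy#10; alloy#10 < alloy#15; alloy#15 < alloy#3.
Together: alloy#8 < alloy#9 < alloy#17 < alloy#2 < alloy#5 < alloy#14 < alloy#10 < alloy#15 < alloy#3.
So alloy#8 < alloy#3; alloy#3 is the higher of the two.

alloy#3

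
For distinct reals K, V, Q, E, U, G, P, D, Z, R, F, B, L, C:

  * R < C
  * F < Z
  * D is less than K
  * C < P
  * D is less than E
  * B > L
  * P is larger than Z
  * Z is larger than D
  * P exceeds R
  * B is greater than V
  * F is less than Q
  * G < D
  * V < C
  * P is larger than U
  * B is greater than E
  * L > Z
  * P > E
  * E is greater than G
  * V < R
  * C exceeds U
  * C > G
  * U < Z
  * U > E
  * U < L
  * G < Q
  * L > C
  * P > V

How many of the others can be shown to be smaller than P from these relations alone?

Directly below P: V, R, E, U, C, Z.
One step further: F, G, D (9 so far).
No other element is forced below P by the given relations, so the count is 9.

9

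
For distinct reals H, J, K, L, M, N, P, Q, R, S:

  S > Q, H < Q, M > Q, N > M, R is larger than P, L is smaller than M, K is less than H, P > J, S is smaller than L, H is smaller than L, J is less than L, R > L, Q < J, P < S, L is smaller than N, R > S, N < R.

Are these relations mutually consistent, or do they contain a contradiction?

The single ordering K < H < Q < J < P < S < L < M < N < R satisfies every listed relation, so no contradiction arises.

consistent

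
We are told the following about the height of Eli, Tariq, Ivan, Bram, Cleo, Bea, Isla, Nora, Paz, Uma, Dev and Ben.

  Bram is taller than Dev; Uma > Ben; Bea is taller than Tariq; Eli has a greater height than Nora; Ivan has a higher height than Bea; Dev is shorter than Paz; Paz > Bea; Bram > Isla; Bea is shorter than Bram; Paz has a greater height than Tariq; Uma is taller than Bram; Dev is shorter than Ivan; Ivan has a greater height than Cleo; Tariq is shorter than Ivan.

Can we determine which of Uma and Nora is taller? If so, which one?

undetermined

Following every chain through Nora: above Nora we get Eli.
Uma is not reached, and no chain runs the other way from Uma to Nora.
So the given relations leave the order of Nora and Uma undetermined.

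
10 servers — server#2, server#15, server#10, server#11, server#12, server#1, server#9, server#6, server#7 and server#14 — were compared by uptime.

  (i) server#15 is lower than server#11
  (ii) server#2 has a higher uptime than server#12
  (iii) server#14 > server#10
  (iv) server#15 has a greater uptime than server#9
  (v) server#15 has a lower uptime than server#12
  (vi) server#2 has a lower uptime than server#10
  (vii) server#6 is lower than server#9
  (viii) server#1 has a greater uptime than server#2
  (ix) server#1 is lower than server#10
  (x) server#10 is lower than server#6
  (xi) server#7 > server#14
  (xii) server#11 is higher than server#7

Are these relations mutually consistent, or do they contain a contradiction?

We have server#10 < server#6 stated directly, yet also server#6 < server#9 < server#15 < server#12 < server#2 < server#1 < server#10 by chaining the others — so server#6 < server#10. Contradiction.

inconsistent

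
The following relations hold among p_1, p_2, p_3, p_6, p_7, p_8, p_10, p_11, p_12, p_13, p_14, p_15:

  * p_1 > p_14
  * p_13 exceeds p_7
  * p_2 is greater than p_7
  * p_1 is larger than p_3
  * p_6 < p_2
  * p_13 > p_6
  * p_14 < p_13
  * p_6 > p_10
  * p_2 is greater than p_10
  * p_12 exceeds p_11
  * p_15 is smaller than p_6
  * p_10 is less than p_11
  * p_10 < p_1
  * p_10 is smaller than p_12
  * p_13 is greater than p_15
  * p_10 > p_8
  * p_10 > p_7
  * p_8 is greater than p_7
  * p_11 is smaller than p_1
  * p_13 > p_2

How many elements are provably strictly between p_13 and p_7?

Chaining upward from p_7 reaches: p_8, p_10, p_6, p_11, p_2, p_12, p_1.
Chaining downward from p_13 reaches: p_15, p_8, p_10, p_6, p_14, p_2.
Strictly between p_7 and p_13 are those in both lists: p_8, p_10, p_6, p_2 — 4 elements.

4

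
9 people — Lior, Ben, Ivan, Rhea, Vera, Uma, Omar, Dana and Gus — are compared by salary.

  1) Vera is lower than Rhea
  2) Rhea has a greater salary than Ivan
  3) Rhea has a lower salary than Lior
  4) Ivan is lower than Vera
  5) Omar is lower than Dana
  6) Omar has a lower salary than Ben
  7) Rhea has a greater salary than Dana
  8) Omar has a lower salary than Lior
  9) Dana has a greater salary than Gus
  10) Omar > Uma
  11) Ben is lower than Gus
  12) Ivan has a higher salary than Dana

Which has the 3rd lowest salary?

Ben

The consecutive relations fix a unique order: Uma < Omar < Ben < Gus < Dana < Ivan < Vera < Rhea < Lior.
Counting 3 from the smallest end gives Ben.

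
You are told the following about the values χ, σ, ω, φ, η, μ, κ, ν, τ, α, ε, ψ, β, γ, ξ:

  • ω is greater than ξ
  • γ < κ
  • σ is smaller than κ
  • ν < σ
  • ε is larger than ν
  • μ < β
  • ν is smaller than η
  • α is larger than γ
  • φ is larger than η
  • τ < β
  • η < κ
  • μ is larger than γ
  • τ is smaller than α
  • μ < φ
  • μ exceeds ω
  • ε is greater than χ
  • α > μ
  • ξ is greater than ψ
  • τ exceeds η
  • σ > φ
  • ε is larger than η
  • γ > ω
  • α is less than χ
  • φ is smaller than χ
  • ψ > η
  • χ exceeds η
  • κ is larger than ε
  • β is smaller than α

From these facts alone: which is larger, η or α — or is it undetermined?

η < ψ < ξ < ω < γ < μ < β < α, by transitivity through ψ, ξ, ω, γ, μ, β.
So α is larger.

α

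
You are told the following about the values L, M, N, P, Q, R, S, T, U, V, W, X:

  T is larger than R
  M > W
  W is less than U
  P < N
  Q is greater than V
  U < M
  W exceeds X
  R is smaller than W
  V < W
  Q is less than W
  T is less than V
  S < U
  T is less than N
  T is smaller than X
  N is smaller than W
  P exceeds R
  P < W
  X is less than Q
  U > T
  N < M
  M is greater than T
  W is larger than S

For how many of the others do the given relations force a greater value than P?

4

Directly above P: N, W.
One step further: U, M (4 so far).
No other element is forced above P by the given relations, so the count is 4.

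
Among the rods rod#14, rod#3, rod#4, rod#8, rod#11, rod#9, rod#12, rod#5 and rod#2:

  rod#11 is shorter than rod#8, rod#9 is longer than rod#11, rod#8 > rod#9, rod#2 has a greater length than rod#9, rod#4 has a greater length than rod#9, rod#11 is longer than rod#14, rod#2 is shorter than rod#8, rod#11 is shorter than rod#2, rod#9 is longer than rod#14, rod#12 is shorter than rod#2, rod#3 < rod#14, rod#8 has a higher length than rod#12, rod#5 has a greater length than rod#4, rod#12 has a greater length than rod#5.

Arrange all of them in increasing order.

Each adjacent pair is fixed by a given relation: rod#3 < rod#14; rod#14 < rod#11; rod#11 < rod#9; rod#9 < rod#4; rod#4 < rod#5; rod#5 < rod#12; rod#12 < rod#2; rod#2 < rod#8. Chaining them end to end gives the full order.

rod#3 < rod#14 < rod#11 < rod#9 < rod#4 < rod#5 < rod#12 < rod#2 < rod#8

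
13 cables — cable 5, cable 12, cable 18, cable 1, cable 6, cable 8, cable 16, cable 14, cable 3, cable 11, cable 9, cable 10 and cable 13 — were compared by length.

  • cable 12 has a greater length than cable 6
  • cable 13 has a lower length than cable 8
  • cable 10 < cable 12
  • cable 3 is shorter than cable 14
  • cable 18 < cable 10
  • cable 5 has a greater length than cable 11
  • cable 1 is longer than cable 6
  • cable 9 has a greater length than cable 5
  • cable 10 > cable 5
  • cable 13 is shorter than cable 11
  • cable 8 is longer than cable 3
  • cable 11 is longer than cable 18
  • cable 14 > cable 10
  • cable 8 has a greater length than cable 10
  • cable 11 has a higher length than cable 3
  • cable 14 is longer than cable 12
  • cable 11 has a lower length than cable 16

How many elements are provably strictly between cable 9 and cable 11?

The relations place cable 11 below cable 9. An element lies strictly between them when it is forced above cable 11 and also forced below cable 9.
Above cable 11: {cable 5, cable 10, cable 16, cable 12, cable 14, cable 8}. Below cable 9: {cable 18, cable 13, cable 3, cable 5}.
Intersection: {cable 5} — 1.

1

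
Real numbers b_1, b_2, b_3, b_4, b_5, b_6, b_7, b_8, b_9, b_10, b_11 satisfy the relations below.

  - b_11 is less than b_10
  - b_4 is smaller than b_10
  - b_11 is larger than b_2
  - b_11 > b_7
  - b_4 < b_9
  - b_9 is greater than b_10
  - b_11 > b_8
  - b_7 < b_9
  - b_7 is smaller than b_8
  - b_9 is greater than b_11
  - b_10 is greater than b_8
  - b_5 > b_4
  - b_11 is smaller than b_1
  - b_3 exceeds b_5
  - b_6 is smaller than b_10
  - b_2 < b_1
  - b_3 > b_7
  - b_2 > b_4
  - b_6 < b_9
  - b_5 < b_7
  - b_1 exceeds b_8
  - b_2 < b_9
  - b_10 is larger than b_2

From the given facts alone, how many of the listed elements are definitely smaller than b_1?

6

The elements the relations force below b_1 are b_4, b_5, b_7, b_2, b_8, b_11 — no chain reaches any other.
That is 6.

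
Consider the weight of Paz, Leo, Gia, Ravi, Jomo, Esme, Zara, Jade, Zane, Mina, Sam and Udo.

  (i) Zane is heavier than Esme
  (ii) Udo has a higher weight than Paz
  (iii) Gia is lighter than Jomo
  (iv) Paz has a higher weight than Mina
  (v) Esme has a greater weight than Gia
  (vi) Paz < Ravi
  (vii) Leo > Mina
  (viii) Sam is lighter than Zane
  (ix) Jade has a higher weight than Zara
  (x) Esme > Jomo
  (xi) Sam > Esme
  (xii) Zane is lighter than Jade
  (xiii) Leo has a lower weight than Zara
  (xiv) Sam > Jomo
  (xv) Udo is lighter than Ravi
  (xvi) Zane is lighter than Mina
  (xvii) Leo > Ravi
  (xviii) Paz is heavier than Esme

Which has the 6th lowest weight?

Piecing the relations together gives one ordering: Gia < Jomo < Esme < Sam < Zane < Mina < Paz < Udo < Ravi < Leo < Zara < Jade.
The 6th smallest is Mina.

Mina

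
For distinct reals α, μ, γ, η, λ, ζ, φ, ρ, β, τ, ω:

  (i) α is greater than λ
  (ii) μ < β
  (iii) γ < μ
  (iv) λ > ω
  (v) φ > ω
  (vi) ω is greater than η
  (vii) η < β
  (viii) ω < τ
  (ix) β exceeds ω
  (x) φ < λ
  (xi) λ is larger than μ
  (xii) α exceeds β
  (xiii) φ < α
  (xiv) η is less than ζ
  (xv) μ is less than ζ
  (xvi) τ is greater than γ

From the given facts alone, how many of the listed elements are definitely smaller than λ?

The elements the relations force below λ are γ, η, μ, ω, φ — no chain reaches any other.
That is 5.

5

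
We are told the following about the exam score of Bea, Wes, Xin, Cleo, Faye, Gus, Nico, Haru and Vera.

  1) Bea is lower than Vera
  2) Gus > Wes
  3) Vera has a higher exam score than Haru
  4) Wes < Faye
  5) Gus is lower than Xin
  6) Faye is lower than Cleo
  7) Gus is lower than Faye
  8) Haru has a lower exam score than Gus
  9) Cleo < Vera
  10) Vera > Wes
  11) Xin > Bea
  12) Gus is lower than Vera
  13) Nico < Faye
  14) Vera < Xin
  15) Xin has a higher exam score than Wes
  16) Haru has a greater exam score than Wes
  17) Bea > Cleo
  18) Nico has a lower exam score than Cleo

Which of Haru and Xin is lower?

Haru

The relevant relations are Haru < Gus; Gus < Faye; Faye < Cleo; Cleo < Bea; Bea < Vera; Vera < Xin.
Together: Haru < Gus < Faye < Cleo < Bea < Vera < Xin.
So Haru < Xin; Haru is the lower of the two.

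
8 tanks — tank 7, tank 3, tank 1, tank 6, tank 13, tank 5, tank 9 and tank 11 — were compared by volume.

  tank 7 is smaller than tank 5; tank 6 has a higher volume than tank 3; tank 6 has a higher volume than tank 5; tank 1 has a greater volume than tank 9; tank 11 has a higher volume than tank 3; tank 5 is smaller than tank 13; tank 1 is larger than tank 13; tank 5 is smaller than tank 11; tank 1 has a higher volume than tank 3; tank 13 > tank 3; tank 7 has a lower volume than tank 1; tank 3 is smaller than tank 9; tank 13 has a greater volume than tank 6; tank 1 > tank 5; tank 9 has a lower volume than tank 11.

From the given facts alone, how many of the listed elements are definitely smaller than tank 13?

4

Directly below tank 13: tank 3, tank 5, tank 6.
One step further: tank 7 (4 so far).
No other element is forced below tank 13 by the given relations, so the count is 4.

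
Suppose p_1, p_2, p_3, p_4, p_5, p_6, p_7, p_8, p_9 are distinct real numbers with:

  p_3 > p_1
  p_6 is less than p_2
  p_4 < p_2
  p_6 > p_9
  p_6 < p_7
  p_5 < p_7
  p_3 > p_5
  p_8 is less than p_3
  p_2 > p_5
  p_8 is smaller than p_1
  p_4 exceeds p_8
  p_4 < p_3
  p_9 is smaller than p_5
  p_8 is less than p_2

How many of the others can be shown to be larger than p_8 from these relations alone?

The elements the relations force above p_8 are p_1, p_4, p_2, p_3 — no chain reaches any other.
That is 4.

4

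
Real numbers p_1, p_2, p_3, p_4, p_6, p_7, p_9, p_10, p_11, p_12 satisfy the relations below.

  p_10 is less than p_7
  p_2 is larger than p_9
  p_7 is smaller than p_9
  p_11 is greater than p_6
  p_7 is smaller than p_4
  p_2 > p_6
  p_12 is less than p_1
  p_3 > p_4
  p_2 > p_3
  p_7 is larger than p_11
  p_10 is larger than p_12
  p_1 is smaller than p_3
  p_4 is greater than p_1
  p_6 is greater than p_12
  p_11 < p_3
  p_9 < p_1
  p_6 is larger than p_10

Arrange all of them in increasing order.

The consecutive links are each given: p_12 < p_10; p_10 < p_6; p_6 < p_11; p_11 < p_7; p_7 < p_9; p_9 < p_1; p_1 < p_4; p_4 < p_3; p_3 < p_2.

p_12 < p_10 < p_6 < p_11 < p_7 < p_9 < p_1 < p_4 < p_3 < p_2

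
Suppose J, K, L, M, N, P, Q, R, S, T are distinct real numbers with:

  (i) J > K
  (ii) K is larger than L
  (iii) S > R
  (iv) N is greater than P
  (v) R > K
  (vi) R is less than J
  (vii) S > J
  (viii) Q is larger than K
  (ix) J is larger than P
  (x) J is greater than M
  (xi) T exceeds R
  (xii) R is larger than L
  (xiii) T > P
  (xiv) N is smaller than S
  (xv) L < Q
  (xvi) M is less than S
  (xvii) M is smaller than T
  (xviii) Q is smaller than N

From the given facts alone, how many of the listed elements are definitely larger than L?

Directly above L: K, Q, R.
One step further: N, J, S, T (7 so far).
Nothing else is reachable above L; 7 in all.

7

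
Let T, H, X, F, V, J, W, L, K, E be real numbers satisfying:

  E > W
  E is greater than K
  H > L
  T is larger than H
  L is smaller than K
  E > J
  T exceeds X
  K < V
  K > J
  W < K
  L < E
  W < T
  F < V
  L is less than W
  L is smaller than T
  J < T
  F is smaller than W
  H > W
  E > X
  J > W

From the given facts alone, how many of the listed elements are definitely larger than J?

Directly above J: K, E, T.
One step further: V (4 so far).
No other element is forced above J by the given relations, so the count is 4.

4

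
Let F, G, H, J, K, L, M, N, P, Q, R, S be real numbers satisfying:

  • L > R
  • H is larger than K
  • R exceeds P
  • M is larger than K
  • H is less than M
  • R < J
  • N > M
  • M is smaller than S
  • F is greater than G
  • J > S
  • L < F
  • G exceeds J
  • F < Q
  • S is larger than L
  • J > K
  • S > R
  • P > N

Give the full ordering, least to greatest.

Nothing is placed below K, so it is least; from there K < H; H < M; M < N; N < P; P < R; R < L; L < S; S < J; J < G; G < F; F < Q, each given directly.

K < H < M < N < P < R < L < S < J < G < F < Q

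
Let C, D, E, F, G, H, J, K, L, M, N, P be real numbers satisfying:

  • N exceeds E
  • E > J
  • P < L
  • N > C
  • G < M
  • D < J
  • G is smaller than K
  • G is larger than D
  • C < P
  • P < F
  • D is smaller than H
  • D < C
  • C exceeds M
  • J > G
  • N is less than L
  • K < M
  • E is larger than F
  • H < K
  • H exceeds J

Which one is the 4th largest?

Chaining the given pairs: D < G < J < H < K < M < C < P < F < E < N < L.
Counting 4 from the largest end gives F.

F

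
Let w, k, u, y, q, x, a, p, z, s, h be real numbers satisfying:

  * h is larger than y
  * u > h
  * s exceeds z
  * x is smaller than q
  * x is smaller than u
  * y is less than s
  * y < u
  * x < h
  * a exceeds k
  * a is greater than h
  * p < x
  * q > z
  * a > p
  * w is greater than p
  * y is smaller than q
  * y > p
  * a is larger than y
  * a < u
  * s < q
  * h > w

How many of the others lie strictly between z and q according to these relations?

Chaining upward from z reaches: s.
Chaining downward from q reaches: p, x, y, s.
Strictly between z and q are those in both lists: s — 1 element.

1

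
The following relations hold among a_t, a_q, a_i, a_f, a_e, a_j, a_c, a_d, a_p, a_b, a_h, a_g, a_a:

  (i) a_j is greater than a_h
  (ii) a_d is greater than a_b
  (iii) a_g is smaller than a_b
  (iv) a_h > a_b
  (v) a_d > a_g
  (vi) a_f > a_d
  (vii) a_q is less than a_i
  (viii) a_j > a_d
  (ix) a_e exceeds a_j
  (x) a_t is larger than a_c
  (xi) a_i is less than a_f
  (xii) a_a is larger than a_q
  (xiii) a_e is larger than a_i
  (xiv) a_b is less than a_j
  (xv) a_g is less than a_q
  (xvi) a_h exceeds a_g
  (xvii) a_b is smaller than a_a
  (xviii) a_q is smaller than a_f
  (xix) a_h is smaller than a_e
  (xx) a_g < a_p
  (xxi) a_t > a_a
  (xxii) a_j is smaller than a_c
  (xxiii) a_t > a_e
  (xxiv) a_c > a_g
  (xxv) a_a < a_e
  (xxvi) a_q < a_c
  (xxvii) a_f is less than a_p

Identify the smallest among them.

a_q is not least since a_g < a_q; a_b is not least since a_g < a_b; a_i is not least since a_q < a_i; a_h is not least since a_b < a_h; a_d is not least since a_g < a_d; a_j is not least since a_h < a_j; a_f is not least since a_i < a_f; a_a is not least since a_b < a_a; a_p is not least since a_f < a_p; a_e is not least since a_i < a_e; a_c is not least since a_g < a_c; a_t is not least since a_a < a_t.
Only a_g has nothing below it, so a_g is the smallest.

a_g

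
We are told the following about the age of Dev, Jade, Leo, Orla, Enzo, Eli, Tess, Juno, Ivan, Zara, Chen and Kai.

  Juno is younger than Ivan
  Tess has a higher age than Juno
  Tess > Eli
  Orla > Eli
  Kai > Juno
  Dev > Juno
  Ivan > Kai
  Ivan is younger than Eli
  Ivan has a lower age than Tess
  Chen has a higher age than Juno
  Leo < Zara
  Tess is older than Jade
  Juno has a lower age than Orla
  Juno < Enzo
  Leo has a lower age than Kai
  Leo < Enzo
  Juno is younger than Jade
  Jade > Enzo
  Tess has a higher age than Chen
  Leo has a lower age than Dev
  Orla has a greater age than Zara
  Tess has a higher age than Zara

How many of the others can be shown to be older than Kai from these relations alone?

4

From Kai the given relations immediately reach Ivan.
From those, Eli, Tess — 3 in total.
From those, Orla — 4 in total.
No other element is forced above Kai by the given relations, so the count is 4.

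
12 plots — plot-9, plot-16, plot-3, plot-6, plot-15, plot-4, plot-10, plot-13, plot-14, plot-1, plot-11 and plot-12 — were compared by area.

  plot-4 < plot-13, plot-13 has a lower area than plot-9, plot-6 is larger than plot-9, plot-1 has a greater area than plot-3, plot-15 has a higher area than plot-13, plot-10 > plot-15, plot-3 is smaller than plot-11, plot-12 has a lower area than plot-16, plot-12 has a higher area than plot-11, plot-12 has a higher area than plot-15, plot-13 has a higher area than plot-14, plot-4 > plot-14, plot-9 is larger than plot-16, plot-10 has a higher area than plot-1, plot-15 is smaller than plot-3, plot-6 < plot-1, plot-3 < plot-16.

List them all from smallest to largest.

Each adjacent pair is fixed by a given relation: plot-14 < plot-4; plot-4 < plot-13; plot-13 < plot-15; plot-15 < plot-3; plot-3 < plot-11; plot-11 < plot-12; plot-12 < plot-16; plot-16 < plot-9; plot-9 < plot-6; plot-6 < plot-1; plot-1 < plot-10. Chaining them end to end gives the full order.

plot-14 < plot-4 < plot-13 < plot-15 < plot-3 < plot-11 < plot-12 < plot-16 < plot-9 < plot-6 < plot-1 < plot-10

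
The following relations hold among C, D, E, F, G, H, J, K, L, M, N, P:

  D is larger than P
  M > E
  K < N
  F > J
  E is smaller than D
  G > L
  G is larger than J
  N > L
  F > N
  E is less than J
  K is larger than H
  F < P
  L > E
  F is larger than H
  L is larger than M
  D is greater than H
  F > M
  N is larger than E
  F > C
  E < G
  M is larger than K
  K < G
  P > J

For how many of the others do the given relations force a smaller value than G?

Directly below G: K, E, L, J.
One step further: H, M (6 so far).
Nothing else is reachable below G; 6 in all.

6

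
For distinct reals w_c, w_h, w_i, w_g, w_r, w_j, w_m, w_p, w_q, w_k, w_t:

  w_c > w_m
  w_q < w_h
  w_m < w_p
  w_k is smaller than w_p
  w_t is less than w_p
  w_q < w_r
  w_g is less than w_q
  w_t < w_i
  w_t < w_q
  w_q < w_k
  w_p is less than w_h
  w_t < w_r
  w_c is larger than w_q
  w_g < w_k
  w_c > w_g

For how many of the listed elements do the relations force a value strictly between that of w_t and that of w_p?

Chaining upward from w_t reaches: w_i, w_q, w_r, w_k, w_c, w_h.
Chaining downward from w_p reaches: w_g, w_q, w_m, w_k.
Strictly between w_t and w_p are those in both lists: w_q, w_k — 2 elements.

2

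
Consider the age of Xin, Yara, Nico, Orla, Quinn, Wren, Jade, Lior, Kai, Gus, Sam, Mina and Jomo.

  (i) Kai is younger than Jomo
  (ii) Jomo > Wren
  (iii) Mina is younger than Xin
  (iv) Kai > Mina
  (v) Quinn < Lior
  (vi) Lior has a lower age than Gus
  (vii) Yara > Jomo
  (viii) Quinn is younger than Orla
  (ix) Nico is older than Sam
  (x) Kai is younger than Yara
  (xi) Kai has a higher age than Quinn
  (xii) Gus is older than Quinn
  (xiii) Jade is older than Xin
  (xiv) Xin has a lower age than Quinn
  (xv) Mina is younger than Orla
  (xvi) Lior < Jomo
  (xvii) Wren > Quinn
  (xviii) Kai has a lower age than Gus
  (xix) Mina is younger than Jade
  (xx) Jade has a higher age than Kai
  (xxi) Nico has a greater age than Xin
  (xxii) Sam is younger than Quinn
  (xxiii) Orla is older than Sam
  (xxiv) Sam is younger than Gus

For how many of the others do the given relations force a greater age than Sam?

10

The elements the relations force above Sam are Nico, Quinn, Orla, Kai, Wren, Lior, Jomo, Gus, Yara, Jade — no chain reaches any other.
That is 10.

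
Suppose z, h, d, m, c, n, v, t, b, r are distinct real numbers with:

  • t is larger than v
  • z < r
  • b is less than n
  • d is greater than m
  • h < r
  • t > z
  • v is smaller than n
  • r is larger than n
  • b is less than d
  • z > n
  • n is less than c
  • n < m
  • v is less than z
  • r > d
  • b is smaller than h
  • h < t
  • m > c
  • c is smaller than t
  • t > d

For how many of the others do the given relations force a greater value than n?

6

The elements the relations force above n are c, m, z, d, t, r — no chain reaches any other.
That is 6.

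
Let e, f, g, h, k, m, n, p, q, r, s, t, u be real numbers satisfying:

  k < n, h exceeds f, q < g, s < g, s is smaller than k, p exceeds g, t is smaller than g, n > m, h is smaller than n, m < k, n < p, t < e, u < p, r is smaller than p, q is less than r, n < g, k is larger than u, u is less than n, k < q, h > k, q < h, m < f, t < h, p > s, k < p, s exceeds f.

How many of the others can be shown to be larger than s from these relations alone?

From s the given relations immediately reach k, g, p.
From those, q, h, n — 6 in total.
From those, r — 7 in total.
Nothing else is reachable above s; 7 in all.

7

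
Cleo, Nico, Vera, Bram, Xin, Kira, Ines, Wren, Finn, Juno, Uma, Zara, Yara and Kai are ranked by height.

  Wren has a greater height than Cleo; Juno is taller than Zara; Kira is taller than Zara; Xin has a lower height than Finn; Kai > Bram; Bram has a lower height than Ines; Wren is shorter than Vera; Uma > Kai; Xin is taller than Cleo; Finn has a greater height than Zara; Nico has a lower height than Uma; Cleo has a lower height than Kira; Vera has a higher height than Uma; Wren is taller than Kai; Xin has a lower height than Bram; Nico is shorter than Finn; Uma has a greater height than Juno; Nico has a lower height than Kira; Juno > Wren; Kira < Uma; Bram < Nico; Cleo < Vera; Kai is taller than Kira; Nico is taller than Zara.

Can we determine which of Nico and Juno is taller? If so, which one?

Nico < Kira and Kira < Kai give Nico < Kai.
With Kai < Wren: Nico < Kira < Kai < Wren.
With Wren < Juno: Nico < Kira < Kai < Wren < Juno.
So Juno is taller.

Juno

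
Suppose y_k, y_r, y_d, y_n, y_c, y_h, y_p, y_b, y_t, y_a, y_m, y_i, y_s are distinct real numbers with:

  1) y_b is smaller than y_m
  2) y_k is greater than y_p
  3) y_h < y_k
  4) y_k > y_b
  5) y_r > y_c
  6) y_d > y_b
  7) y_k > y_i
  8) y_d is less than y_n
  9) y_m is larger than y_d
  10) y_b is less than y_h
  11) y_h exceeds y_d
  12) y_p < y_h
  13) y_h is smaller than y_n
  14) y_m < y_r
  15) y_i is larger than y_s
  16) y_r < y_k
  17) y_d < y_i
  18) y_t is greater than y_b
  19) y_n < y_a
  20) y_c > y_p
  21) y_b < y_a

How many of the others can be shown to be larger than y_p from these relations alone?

6

The elements the relations force above y_p are y_c, y_r, y_h, y_n, y_a, y_k — no chain reaches any other.
That is 6.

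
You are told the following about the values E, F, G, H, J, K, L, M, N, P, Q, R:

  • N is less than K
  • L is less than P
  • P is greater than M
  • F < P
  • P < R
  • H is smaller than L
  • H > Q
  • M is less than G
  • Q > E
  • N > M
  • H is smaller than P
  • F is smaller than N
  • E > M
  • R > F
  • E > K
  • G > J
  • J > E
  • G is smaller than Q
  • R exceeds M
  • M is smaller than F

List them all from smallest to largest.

M < F < N < K < E < J < G < Q < H < L < P < R

Each adjacent pair is fixed by a given relation: M < F; F < N; N < K; K < E; E < J; J < G; G < Q; Q < H; H < L; L < P; P < R. Chaining them end to end gives the full order.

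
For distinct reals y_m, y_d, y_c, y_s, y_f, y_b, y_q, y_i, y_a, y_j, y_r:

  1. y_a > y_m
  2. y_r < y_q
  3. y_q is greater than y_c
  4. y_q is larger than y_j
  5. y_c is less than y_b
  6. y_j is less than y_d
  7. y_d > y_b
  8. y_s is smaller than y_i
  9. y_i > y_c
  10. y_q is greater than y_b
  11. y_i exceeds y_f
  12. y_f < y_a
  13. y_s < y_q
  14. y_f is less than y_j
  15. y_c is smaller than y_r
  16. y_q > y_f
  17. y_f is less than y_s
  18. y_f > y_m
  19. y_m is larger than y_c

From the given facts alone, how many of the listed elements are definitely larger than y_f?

Directly above y_f: y_j, y_a, y_s, y_q, y_i.
One step further: y_d (6 so far).
Nothing else is reachable above y_f; 6 in all.

6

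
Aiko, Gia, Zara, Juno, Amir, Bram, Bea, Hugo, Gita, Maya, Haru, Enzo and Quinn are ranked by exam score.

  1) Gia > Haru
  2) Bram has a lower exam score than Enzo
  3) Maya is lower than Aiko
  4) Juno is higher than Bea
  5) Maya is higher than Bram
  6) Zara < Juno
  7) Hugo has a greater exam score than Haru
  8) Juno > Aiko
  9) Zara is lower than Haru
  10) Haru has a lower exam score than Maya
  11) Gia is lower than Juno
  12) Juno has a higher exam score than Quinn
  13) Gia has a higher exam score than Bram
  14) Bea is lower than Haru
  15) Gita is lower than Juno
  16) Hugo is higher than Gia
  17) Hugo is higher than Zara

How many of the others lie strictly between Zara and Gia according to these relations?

1

The relations place Zara below Gia. An element lies strictly between them when it is forced above Zara and also forced below Gia.
Above Zara: {Haru, Maya, Aiko, Juno, Hugo}. Below Gia: {Bea, Bram, Haru}.
Intersection: {Haru} — 1.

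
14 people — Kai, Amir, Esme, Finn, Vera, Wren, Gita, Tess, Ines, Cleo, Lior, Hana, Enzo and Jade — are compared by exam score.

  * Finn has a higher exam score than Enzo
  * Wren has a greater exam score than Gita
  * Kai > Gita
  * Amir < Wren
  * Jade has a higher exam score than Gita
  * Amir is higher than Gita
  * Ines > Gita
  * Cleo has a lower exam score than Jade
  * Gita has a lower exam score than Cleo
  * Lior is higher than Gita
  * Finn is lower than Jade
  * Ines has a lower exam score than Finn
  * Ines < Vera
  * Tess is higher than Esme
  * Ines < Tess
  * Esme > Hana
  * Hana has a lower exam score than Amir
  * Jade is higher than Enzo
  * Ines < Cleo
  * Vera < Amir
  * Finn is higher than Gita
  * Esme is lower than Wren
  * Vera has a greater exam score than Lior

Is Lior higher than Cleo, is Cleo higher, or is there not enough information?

Following every chain through Lior: above Lior we get Vera, Amir, Wren; below Lior we get Gita.
Cleo is not reached, and no chain runs the other way from Cleo to Lior.
So the given relations leave the order of Lior and Cleo undetermined.

undetermined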